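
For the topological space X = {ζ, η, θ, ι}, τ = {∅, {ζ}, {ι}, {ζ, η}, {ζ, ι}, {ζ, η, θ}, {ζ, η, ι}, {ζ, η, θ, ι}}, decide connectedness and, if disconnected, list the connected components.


(X, τ) is disconnected; components = [{ι}, {ζ, η, θ}].

Find clopen sets (U ∈ τ with X ∖ U ∈ τ):
  U = ∅, X ∖ U = {ζ, η, θ, ι} — both open, so U is clopen.
  U = {ι}, X ∖ U = {ζ, η, θ} — both open, so U is clopen.
  U = {ζ, η, θ}, X ∖ U = {ι} — both open, so U is clopen.
  U = {ζ, η, θ, ι}, X ∖ U = ∅ — both open, so U is clopen.
Nontrivial clopen(s) exist: e.g. {ζ, η, θ}. So (X, τ) is disconnected.
Compute connected components by grouping points that agree on all clopens:
  component: {ι}
  component: {ζ, η, θ}


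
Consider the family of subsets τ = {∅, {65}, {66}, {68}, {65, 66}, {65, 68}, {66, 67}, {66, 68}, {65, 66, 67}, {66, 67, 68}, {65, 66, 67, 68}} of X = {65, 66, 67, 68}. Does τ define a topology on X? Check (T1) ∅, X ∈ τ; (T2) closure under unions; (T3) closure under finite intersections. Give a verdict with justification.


τ is NOT a topology on X.

Axiom (T1): ∅ ∈ τ? Yes; X ∈ τ? Yes.
Axiom (T2/T3): check pairwise unions and intersections of members of τ.
Counterexample for (T2): {65} ∪ {66, 68} = {65, 66, 68} ∉ τ. Therefore τ is NOT a topology.


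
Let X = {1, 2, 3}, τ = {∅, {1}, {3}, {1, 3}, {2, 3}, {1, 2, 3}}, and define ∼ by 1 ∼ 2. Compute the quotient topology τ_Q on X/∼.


X/∼ = {[1=2], [3]}; |τ_Q| = 3.

Equivalence classes: [1=2], [3].
Quotient map π: X → X/∼ sends 1 ↦ [1=2], 2 ↦ [1=2], 3 ↦ [3].
For each subset V ⊆ X/∼, compute π^{-1}(V) ⊆ X and check whether π^{-1}(V) ∈ τ. V is open in τ_Q iff π^{-1}(V) ∈ τ.
  V = {}: π^{-1}(V) = ∅ ∈ τ ✓.
  V = {[1=2]}: π^{-1}(V) = {1, 2} ∉ τ ✗.
  V = {[3]}: π^{-1}(V) = {3} ∈ τ ✓.
  V = {[1=2], [3]}: π^{-1}(V) = {1, 2, 3} ∈ τ ✓.
Open sets in the quotient: τ_Q = {{}, {[3]}, {[1=2], [3]}} (3 elements).


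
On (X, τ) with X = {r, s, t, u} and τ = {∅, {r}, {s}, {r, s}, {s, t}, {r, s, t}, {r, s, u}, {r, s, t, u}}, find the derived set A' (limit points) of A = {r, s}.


A' = {t, u}

For each x ∈ X, list the open sets U ∈ τ with x ∈ U, then check whether U ∩ (A ∖ {x}) ≠ ∅ for every such U.
  x = r: open {r} ∋ x has {r} ∩ (A ∖ {r}) = ∅, so x is NOT a limit point.
  x = s: open {s} ∋ x has {s} ∩ (A ∖ {s}) = ∅, so x is NOT a limit point.
  x = t: opens ∋ x are {s, t}, {r, s, t}, {r, s, t, u}; each meets A ∖ {t}, so x IS a limit point.
  x = u: opens ∋ x are {r, s, u}, {r, s, t, u}; each meets A ∖ {u}, so x IS a limit point.
Collecting: A' = {t, u}.


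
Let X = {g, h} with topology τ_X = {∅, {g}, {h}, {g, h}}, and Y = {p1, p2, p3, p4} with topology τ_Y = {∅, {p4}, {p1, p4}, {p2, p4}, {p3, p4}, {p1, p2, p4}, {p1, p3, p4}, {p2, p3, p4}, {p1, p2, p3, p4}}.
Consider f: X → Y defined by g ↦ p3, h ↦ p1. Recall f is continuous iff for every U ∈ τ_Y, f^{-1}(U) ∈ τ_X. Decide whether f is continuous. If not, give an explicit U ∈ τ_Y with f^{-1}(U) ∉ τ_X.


f IS continuous.

Compute f^{-1}(U) for each U ∈ τ_Y:
  U = ∅: f^{-1}(U) = ∅ ∈ τ_X ✓.
  U = {p4}: f^{-1}(U) = ∅ ∈ τ_X ✓.
  U = {p1, p4}: f^{-1}(U) = {h} ∈ τ_X ✓.
  U = {p2, p4}: f^{-1}(U) = ∅ ∈ τ_X ✓.
  U = {p3, p4}: f^{-1}(U) = {g} ∈ τ_X ✓.
  U = {p1, p2, p4}: f^{-1}(U) = {h} ∈ τ_X ✓.
  U = {p1, p3, p4}: f^{-1}(U) = {g, h} ∈ τ_X ✓.
  U = {p2, p3, p4}: f^{-1}(U) = {g} ∈ τ_X ✓.
  U = {p1, p2, p3, p4}: f^{-1}(U) = {g, h} ∈ τ_X ✓.
Every preimage lies in τ_X, so f IS continuous.


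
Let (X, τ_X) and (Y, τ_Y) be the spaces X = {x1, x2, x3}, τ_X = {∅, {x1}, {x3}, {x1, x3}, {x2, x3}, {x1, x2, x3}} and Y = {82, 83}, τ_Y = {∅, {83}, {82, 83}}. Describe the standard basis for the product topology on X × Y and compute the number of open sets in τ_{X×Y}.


Basis B = {∅ × ∅, {x1} × {83}, {x3} × {83}, {x1} × {82, 83}, {x1, x3} × {83}, {x2, x3} × {83}, {x3} × {82, 83}, {x1, x2, x3} × {83}, {x1, x3} × {82, 83}, {x2, x3} × {82, 83}, {x1, x2, x3} × {82, 83}}; |τ_{X×Y}| = 18.

Enumerate products U × V with U ∈ τ_X, V ∈ τ_Y (deduplicated):
  ∅ × ∅ = {} (∅)
  {x1} × {83} = {(x1,83)}
  {x3} × {83} = {(x3,83)}
  {x1} × {82, 83} = {(x1,82), (x1,83)}
  {x1, x3} × {83} = {(x1,83), (x3,83)}
  {x2, x3} × {83} = {(x2,83), (x3,83)}
  {x3} × {82, 83} = {(x3,82), (x3,83)}
  {x1, x2, x3} × {83} = {(x1,83), (x2,83), (x3,83)}
  {x1, x3} × {82, 83} = {(x1,82), (x1,83), (x3,82), (x3,83)}
  {x2, x3} × {82, 83} = {(x2,82), (x2,83), (x3,82), (x3,83)}
  {x1, x2, x3} × {82, 83} = {(x1,82), (x1,83), (x2,82), (x2,83), (x3,82), (x3,83)}
These 11 distinct sets form the basis B.
Close under arbitrary unions to get τ_{X×Y}; counting gives |τ_{X×Y}| = 18.


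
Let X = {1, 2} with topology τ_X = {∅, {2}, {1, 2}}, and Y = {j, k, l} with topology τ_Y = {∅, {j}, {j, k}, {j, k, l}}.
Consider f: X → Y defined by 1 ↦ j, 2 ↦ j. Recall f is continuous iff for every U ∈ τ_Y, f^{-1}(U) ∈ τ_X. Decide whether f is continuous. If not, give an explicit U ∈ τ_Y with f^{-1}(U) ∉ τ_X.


f IS continuous.

Compute f^{-1}(U) for each U ∈ τ_Y:
  U = ∅: f^{-1}(U) = ∅ ∈ τ_X ✓.
  U = {j}: f^{-1}(U) = {1, 2} ∈ τ_X ✓.
  U = {j, k}: f^{-1}(U) = {1, 2} ∈ τ_X ✓.
  U = {j, k, l}: f^{-1}(U) = {1, 2} ∈ τ_X ✓.
Every preimage lies in τ_X, so f IS continuous.


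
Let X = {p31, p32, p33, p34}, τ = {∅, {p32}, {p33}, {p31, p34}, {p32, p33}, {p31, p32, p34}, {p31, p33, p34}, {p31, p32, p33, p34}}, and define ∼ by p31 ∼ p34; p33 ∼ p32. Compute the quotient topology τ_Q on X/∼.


X/∼ = {[p31=p34], [p32=p33]}; |τ_Q| = 4.

Equivalence classes: [p31=p34], [p32=p33].
Quotient map π: X → X/∼ sends p31 ↦ [p31=p34], p32 ↦ [p32=p33], p33 ↦ [p32=p33], p34 ↦ [p31=p34].
For each subset V ⊆ X/∼, compute π^{-1}(V) ⊆ X and check whether π^{-1}(V) ∈ τ. V is open in τ_Q iff π^{-1}(V) ∈ τ.
  V = {}: π^{-1}(V) = ∅ ∈ τ ✓.
  V = {[p31=p34]}: π^{-1}(V) = {p31, p34} ∈ τ ✓.
  V = {[p32=p33]}: π^{-1}(V) = {p32, p33} ∈ τ ✓.
  V = {[p31=p34], [p32=p33]}: π^{-1}(V) = {p31, p32, p33, p34} ∈ τ ✓.
Open sets in the quotient: τ_Q = {{}, {[p31=p34]}, {[p32=p33]}, {[p31=p34], [p32=p33]}} (4 elements).


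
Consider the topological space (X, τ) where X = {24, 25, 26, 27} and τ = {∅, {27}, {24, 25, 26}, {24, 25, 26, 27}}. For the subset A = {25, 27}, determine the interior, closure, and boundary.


int(A) = {27}, cl(A) = {24, 25, 26, 27}, ∂A = {24, 25, 26}.

Closed sets in (X, τ) are complements of opens:
  closed(X, τ) = {∅, {27}, {24, 25, 26}, {24, 25, 26, 27}}.
int(A) = ⋃ {U ∈ τ : U ⊆ A}. Opens contained in A: ∅, {27}.
Taking the union of these: int(A) = {27}.
cl(A) = ⋂ {C closed : A ⊆ C}. Closed sets containing A: {24, 25, 26, 27}.
Intersecting these: cl(A) = {24, 25, 26, 27}.
∂A = cl(A) ∖ int(A) = {24, 25, 26, 27} ∖ {27} = {24, 25, 26}.


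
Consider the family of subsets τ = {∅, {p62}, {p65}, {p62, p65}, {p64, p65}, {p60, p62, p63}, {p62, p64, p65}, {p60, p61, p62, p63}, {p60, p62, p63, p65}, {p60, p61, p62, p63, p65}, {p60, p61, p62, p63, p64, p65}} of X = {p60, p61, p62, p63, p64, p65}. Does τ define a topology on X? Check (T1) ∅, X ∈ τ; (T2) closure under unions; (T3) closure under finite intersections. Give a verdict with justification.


τ is NOT a topology on X.

Axiom (T1): ∅ ∈ τ? Yes; X ∈ τ? Yes.
Axiom (T2/T3): check pairwise unions and intersections of members of τ.
Counterexample for (T2): {p64, p65} ∪ {p60, p62, p63} = {p60, p62, p63, p64, p65} ∉ τ. Therefore τ is NOT a topology.


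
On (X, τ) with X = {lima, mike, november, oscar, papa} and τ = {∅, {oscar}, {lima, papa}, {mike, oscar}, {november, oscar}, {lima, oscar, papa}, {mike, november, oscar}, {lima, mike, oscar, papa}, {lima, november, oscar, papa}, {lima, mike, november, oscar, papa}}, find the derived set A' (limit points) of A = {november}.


A' = ∅

For each x ∈ X, list the open sets U ∈ τ with x ∈ U, then check whether U ∩ (A ∖ {x}) ≠ ∅ for every such U.
  x = lima: open {lima, papa} ∋ x has {lima, papa} ∩ (A ∖ {lima}) = ∅, so x is NOT a limit point.
  x = mike: open {mike, oscar} ∋ x has {mike, oscar} ∩ (A ∖ {mike}) = ∅, so x is NOT a limit point.
  x = november: open {november, oscar} ∋ x has {november, oscar} ∩ (A ∖ {november}) = ∅, so x is NOT a limit point.
  x = oscar: open {oscar} ∋ x has {oscar} ∩ (A ∖ {oscar}) = ∅, so x is NOT a limit point.
  x = papa: open {lima, papa} ∋ x has {lima, papa} ∩ (A ∖ {papa}) = ∅, so x is NOT a limit point.
Collecting: A' = ∅.


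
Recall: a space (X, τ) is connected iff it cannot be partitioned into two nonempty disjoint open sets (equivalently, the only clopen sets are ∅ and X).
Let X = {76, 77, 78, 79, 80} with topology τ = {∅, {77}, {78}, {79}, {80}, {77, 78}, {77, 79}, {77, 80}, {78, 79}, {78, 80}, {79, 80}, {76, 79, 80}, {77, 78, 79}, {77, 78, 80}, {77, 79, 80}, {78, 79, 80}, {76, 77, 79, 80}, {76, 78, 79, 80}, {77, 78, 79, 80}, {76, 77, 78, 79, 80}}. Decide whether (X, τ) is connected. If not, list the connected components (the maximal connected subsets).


(X, τ) is disconnected; components = [{77}, {78}, {76, 79, 80}].

Find clopen sets (U ∈ τ with X ∖ U ∈ τ):
  U = ∅, X ∖ U = {76, 77, 78, 79, 80} — both open, so U is clopen.
  U = {77}, X ∖ U = {76, 78, 79, 80} — both open, so U is clopen.
  U = {78}, X ∖ U = {76, 77, 79, 80} — both open, so U is clopen.
  U = {77, 78}, X ∖ U = {76, 79, 80} — both open, so U is clopen.
  U = {76, 79, 80}, X ∖ U = {77, 78} — both open, so U is clopen.
  U = {76, 77, 79, 80}, X ∖ U = {78} — both open, so U is clopen.
  U = {76, 78, 79, 80}, X ∖ U = {77} — both open, so U is clopen.
  U = {76, 77, 78, 79, 80}, X ∖ U = ∅ — both open, so U is clopen.
Nontrivial clopen(s) exist: e.g. {78}. So (X, τ) is disconnected.
Compute connected components by grouping points that agree on all clopens:
  component: {77}
  component: {78}
  component: {76, 79, 80}


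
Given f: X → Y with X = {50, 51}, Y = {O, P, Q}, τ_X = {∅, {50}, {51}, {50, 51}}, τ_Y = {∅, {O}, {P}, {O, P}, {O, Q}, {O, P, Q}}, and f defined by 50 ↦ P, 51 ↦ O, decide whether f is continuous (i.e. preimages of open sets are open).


f IS continuous.

Compute f^{-1}(U) for each U ∈ τ_Y:
  U = ∅: f^{-1}(U) = ∅ ∈ τ_X ✓.
  U = {O}: f^{-1}(U) = {51} ∈ τ_X ✓.
  U = {P}: f^{-1}(U) = {50} ∈ τ_X ✓.
  U = {O, P}: f^{-1}(U) = {50, 51} ∈ τ_X ✓.
  U = {O, Q}: f^{-1}(U) = {51} ∈ τ_X ✓.
  U = {O, P, Q}: f^{-1}(U) = {50, 51} ∈ τ_X ✓.
Every preimage lies in τ_X, so f IS continuous.


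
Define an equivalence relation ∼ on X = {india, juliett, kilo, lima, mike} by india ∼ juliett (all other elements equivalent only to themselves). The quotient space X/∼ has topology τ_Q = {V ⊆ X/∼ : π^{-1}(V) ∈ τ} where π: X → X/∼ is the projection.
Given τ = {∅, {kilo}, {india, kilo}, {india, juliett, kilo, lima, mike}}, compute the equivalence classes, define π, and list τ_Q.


X/∼ = {[india=juliett], [kilo], [lima], [mike]}; |τ_Q| = 3.

Equivalence classes: [india=juliett], [kilo], [lima], [mike].
Quotient map π: X → X/∼ sends india ↦ [india=juliett], juliett ↦ [india=juliett], kilo ↦ [kilo], lima ↦ [lima], mike ↦ [mike].
For each subset V ⊆ X/∼, compute π^{-1}(V) ⊆ X and check whether π^{-1}(V) ∈ τ. V is open in τ_Q iff π^{-1}(V) ∈ τ.
  V = {}: π^{-1}(V) = ∅ ∈ τ ✓.
  V = {[india=juliett]}: π^{-1}(V) = {india, juliett} ∉ τ ✗.
  V = {[kilo]}: π^{-1}(V) = {kilo} ∈ τ ✓.
  V = {[india=juliett], [kilo]}: π^{-1}(V) = {india, juliett, kilo} ∉ τ ✗.
  V = {[lima]}: π^{-1}(V) = {lima} ∉ τ ✗.
  V = {[india=juliett], [lima]}: π^{-1}(V) = {india, juliett, lima} ∉ τ ✗.
  V = {[kilo], [lima]}: π^{-1}(V) = {kilo, lima} ∉ τ ✗.
  V = {[india=juliett], [kilo], [lima]}: π^{-1}(V) = {india, juliett, kilo, lima} ∉ τ ✗.
  V = {[mike]}: π^{-1}(V) = {mike} ∉ τ ✗.
  V = {[india=juliett], [mike]}: π^{-1}(V) = {india, juliett, mike} ∉ τ ✗.
  V = {[kilo], [mike]}: π^{-1}(V) = {kilo, mike} ∉ τ ✗.
  V = {[india=juliett], [kilo], [mike]}: π^{-1}(V) = {india, juliett, kilo, mike} ∉ τ ✗.
  V = {[lima], [mike]}: π^{-1}(V) = {lima, mike} ∉ τ ✗.
  V = {[india=juliett], [lima], [mike]}: π^{-1}(V) = {india, juliett, lima, mike} ∉ τ ✗.
  V = {[kilo], [lima], [mike]}: π^{-1}(V) = {kilo, lima, mike} ∉ τ ✗.
  V = {[india=juliett], [kilo], [lima], [mike]}: π^{-1}(V) = {india, juliett, kilo, lima, mike} ∈ τ ✓.
Open sets in the quotient: τ_Q = {{}, {[kilo]}, {[india=juliett], [kilo], [lima], [mike]}} (3 elements).


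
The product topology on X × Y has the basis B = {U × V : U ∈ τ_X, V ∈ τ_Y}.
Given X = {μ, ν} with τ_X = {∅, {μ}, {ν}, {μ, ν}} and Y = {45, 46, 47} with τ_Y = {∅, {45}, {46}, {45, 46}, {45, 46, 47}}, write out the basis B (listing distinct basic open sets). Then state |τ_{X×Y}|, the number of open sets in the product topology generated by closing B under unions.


Basis B = {∅ × ∅, {μ} × {45}, {μ} × {46}, {ν} × {45}, {ν} × {46}, {μ} × {45, 46}, {μ, ν} × {45}, {μ, ν} × {46}, {ν} × {45, 46}, {μ} × {45, 46, 47}, {ν} × {45, 46, 47}, {μ, ν} × {45, 46}, {μ, ν} × {45, 46, 47}}; |τ_{X×Y}| = 25.

Enumerate products U × V with U ∈ τ_X, V ∈ τ_Y (deduplicated):
  ∅ × ∅ = {} (∅)
  {μ} × {45} = {(μ,45)}
  {μ} × {46} = {(μ,46)}
  {ν} × {45} = {(ν,45)}
  {ν} × {46} = {(ν,46)}
  {μ} × {45, 46} = {(μ,45), (μ,46)}
  {μ, ν} × {45} = {(μ,45), (ν,45)}
  {μ, ν} × {46} = {(μ,46), (ν,46)}
  {ν} × {45, 46} = {(ν,45), (ν,46)}
  {μ} × {45, 46, 47} = {(μ,45), (μ,46), (μ,47)}
  {ν} × {45, 46, 47} = {(ν,45), (ν,46), (ν,47)}
  {μ, ν} × {45, 46} = {(μ,45), (μ,46), (ν,45), (ν,46)}
  {μ, ν} × {45, 46, 47} = {(μ,45), (μ,46), (μ,47), (ν,45), (ν,46), (ν,47)}
These 13 distinct sets form the basis B.
Close under arbitrary unions to get τ_{X×Y}; counting gives |τ_{X×Y}| = 25.


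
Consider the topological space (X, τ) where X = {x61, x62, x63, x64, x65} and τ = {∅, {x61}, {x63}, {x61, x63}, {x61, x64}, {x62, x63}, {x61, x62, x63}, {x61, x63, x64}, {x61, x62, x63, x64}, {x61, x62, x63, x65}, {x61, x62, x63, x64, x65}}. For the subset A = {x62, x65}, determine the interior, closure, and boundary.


int(A) = ∅, cl(A) = {x62, x65}, ∂A = {x62, x65}.

Closed sets in (X, τ) are complements of opens:
  closed(X, τ) = {∅, {x64}, {x65}, {x62, x65}, {x64, x65}, {x61, x64, x65}, {x62, x63, x65}, {x62, x64, x65}, {x61, x62, x64, x65}, {x62, x63, x64, x65}, {x61, x62, x63, x64, x65}}.
int(A) = ⋃ {U ∈ τ : U ⊆ A}. Opens contained in A: ∅.
Taking the union of these: int(A) = ∅.
cl(A) = ⋂ {C closed : A ⊆ C}. Closed sets containing A: {x62, x65}, {x62, x63, x65}, {x62, x64, x65}, {x61, x62, x64, x65}, {x62, x63, x64, x65}, {x61, x62, x63, x64, x65}.
Intersecting these: cl(A) = {x62, x65}.
∂A = cl(A) ∖ int(A) = {x62, x65} ∖ ∅ = {x62, x65}.


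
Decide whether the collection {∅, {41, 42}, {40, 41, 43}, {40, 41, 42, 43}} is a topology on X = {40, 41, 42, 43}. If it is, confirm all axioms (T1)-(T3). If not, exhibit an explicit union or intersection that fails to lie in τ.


τ is NOT a topology on X.

Axiom (T1): ∅ ∈ τ? Yes; X ∈ τ? Yes.
Axiom (T2/T3): check pairwise unions and intersections of members of τ.
Counterexample for (T3): {41, 42} ∩ {40, 41, 43} = {41} ∉ τ. Therefore τ is NOT a topology.


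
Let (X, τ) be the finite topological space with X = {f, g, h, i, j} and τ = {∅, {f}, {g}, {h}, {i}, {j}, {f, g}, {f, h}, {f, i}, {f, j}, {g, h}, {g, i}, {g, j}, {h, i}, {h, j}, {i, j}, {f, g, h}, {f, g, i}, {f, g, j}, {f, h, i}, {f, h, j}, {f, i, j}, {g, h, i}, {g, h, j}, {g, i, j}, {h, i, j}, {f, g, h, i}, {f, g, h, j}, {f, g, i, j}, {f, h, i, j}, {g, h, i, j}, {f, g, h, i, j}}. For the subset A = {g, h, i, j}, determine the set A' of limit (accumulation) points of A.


A' = ∅

For each x ∈ X, list the open sets U ∈ τ with x ∈ U, then check whether U ∩ (A ∖ {x}) ≠ ∅ for every such U.
  x = f: open {f} ∋ x has {f} ∩ (A ∖ {f}) = ∅, so x is NOT a limit point.
  x = g: open {g} ∋ x has {g} ∩ (A ∖ {g}) = ∅, so x is NOT a limit point.
  x = h: open {h} ∋ x has {h} ∩ (A ∖ {h}) = ∅, so x is NOT a limit point.
  x = i: open {i} ∋ x has {i} ∩ (A ∖ {i}) = ∅, so x is NOT a limit point.
  x = j: open {j} ∋ x has {j} ∩ (A ∖ {j}) = ∅, so x is NOT a limit point.
Collecting: A' = ∅.


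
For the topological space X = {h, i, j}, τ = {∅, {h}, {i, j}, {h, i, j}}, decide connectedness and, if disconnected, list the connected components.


(X, τ) is disconnected; components = [{h}, {i, j}].

Find clopen sets (U ∈ τ with X ∖ U ∈ τ):
  U = ∅, X ∖ U = {h, i, j} — both open, so U is clopen.
  U = {h}, X ∖ U = {i, j} — both open, so U is clopen.
  U = {i, j}, X ∖ U = {h} — both open, so U is clopen.
  U = {h, i, j}, X ∖ U = ∅ — both open, so U is clopen.
Nontrivial clopen(s) exist: e.g. {h}. So (X, τ) is disconnected.
Compute connected components by grouping points that agree on all clopens:
  component: {h}
  component: {i, j}


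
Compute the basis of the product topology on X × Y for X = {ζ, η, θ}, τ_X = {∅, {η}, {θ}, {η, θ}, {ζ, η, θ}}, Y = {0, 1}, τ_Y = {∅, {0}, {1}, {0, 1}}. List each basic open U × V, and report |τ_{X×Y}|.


Basis B = {∅ × ∅, {η} × {0}, {η} × {1}, {θ} × {0}, {θ} × {1}, {η} × {0, 1}, {η, θ} × {0}, {η, θ} × {1}, {θ} × {0, 1}, {ζ, η, θ} × {0}, {ζ, η, θ} × {1}, {η, θ} × {0, 1}, {ζ, η, θ} × {0, 1}}; |τ_{X×Y}| = 25.

Enumerate products U × V with U ∈ τ_X, V ∈ τ_Y (deduplicated):
  ∅ × ∅ = {} (∅)
  {η} × {0} = {(η,0)}
  {η} × {1} = {(η,1)}
  {θ} × {0} = {(θ,0)}
  {θ} × {1} = {(θ,1)}
  {η} × {0, 1} = {(η,0), (η,1)}
  {η, θ} × {0} = {(η,0), (θ,0)}
  {η, θ} × {1} = {(η,1), (θ,1)}
  {θ} × {0, 1} = {(θ,0), (θ,1)}
  {ζ, η, θ} × {0} = {(ζ,0), (η,0), (θ,0)}
  {ζ, η, θ} × {1} = {(ζ,1), (η,1), (θ,1)}
  {η, θ} × {0, 1} = {(η,0), (η,1), (θ,0), (θ,1)}
  {ζ, η, θ} × {0, 1} = {(ζ,0), (ζ,1), (η,0), (η,1), (θ,0), (θ,1)}
These 13 distinct sets form the basis B.
Close under arbitrary unions to get τ_{X×Y}; counting gives |τ_{X×Y}| = 25.


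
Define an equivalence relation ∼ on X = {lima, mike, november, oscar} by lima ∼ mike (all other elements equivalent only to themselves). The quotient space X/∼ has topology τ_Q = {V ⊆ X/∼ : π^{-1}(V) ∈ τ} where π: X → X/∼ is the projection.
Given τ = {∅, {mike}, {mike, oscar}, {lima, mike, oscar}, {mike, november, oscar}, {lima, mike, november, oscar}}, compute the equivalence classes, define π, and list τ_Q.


X/∼ = {[lima=mike], [november], [oscar]}; |τ_Q| = 3.

Equivalence classes: [lima=mike], [november], [oscar].
Quotient map π: X → X/∼ sends lima ↦ [lima=mike], mike ↦ [lima=mike], november ↦ [november], oscar ↦ [oscar].
For each subset V ⊆ X/∼, compute π^{-1}(V) ⊆ X and check whether π^{-1}(V) ∈ τ. V is open in τ_Q iff π^{-1}(V) ∈ τ.
  V = {}: π^{-1}(V) = ∅ ∈ τ ✓.
  V = {[lima=mike]}: π^{-1}(V) = {lima, mike} ∉ τ ✗.
  V = {[november]}: π^{-1}(V) = {november} ∉ τ ✗.
  V = {[lima=mike], [november]}: π^{-1}(V) = {lima, mike, november} ∉ τ ✗.
  V = {[oscar]}: π^{-1}(V) = {oscar} ∉ τ ✗.
  V = {[lima=mike], [oscar]}: π^{-1}(V) = {lima, mike, oscar} ∈ τ ✓.
  V = {[november], [oscar]}: π^{-1}(V) = {november, oscar} ∉ τ ✗.
  V = {[lima=mike], [november], [oscar]}: π^{-1}(V) = {lima, mike, november, oscar} ∈ τ ✓.
Open sets in the quotient: τ_Q = {{}, {[lima=mike], [oscar]}, {[lima=mike], [november], [oscar]}} (3 elements).


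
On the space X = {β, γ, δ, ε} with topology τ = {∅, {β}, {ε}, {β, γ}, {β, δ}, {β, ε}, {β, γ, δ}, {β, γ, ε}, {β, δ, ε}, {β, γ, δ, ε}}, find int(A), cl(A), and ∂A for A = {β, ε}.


int(A) = {β, ε}, cl(A) = {β, γ, δ, ε}, ∂A = {γ, δ}.

Closed sets in (X, τ) are complements of opens:
  closed(X, τ) = {∅, {γ}, {δ}, {ε}, {γ, δ}, {γ, ε}, {δ, ε}, {β, γ, δ}, {γ, δ, ε}, {β, γ, δ, ε}}.
int(A) = ⋃ {U ∈ τ : U ⊆ A}. Opens contained in A: ∅, {β}, {ε}, {β, ε}.
Taking the union of these: int(A) = {β, ε}.
cl(A) = ⋂ {C closed : A ⊆ C}. Closed sets containing A: {β, γ, δ, ε}.
Intersecting these: cl(A) = {β, γ, δ, ε}.
∂A = cl(A) ∖ int(A) = {β, γ, δ, ε} ∖ {β, ε} = {γ, δ}.


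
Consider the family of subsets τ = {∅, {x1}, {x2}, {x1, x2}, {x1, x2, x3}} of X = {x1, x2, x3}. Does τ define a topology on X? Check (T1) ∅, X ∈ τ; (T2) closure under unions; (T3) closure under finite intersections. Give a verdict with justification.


τ IS a topology on X.

Axiom (T1): ∅ ∈ τ? Yes; X ∈ τ? Yes.
Axiom (T2/T3): check pairwise unions and intersections of members of τ.
All pairwise intersections and unions checked — each lies in τ. Therefore τ satisfies (T1), (T2), (T3): it IS a topology on X.


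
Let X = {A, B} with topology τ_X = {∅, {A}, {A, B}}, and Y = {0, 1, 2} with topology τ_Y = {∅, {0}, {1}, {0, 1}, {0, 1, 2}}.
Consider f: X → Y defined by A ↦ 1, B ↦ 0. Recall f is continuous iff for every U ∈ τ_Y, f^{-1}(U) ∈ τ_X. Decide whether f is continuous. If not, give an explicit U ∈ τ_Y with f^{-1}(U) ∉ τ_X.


f is NOT continuous.

Compute f^{-1}(U) for each U ∈ τ_Y:
  U = ∅: f^{-1}(U) = ∅ ∈ τ_X ✓.
  U = {0}: f^{-1}(U) = {B} ∉ τ_X ✗.
  U = {1}: f^{-1}(U) = {A} ∈ τ_X ✓.
  U = {0, 1}: f^{-1}(U) = {A, B} ∈ τ_X ✓.
  U = {0, 1, 2}: f^{-1}(U) = {A, B} ∈ τ_X ✓.
Found U = {0} with f^{-1}(U) = {B} not in τ_X. Therefore f is NOT continuous.


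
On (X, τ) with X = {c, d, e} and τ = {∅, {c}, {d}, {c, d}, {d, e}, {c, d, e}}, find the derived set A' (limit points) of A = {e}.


A' = ∅

For each x ∈ X, list the open sets U ∈ τ with x ∈ U, then check whether U ∩ (A ∖ {x}) ≠ ∅ for every such U.
  x = c: open {c} ∋ x has {c} ∩ (A ∖ {c}) = ∅, so x is NOT a limit point.
  x = d: open {d} ∋ x has {d} ∩ (A ∖ {d}) = ∅, so x is NOT a limit point.
  x = e: open {d, e} ∋ x has {d, e} ∩ (A ∖ {e}) = ∅, so x is NOT a limit point.
Collecting: A' = ∅.


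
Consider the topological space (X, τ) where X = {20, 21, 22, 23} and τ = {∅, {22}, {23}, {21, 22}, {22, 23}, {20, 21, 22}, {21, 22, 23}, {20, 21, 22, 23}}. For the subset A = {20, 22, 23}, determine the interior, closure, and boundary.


int(A) = {22, 23}, cl(A) = {20, 21, 22, 23}, ∂A = {20, 21}.

Closed sets in (X, τ) are complements of opens:
  closed(X, τ) = {∅, {20}, {23}, {20, 21}, {20, 23}, {20, 21, 22}, {20, 21, 23}, {20, 21, 22, 23}}.
int(A) = ⋃ {U ∈ τ : U ⊆ A}. Opens contained in A: ∅, {22}, {23}, {22, 23}.
Taking the union of these: int(A) = {22, 23}.
cl(A) = ⋂ {C closed : A ⊆ C}. Closed sets containing A: {20, 21, 22, 23}.
Intersecting these: cl(A) = {20, 21, 22, 23}.
∂A = cl(A) ∖ int(A) = {20, 21, 22, 23} ∖ {22, 23} = {20, 21}.


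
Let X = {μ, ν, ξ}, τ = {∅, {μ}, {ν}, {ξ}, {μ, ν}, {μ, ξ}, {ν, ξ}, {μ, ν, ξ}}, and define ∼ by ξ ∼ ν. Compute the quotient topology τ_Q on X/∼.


X/∼ = {[μ], [ν=ξ]}; |τ_Q| = 4.

Equivalence classes: [μ], [ν=ξ].
Quotient map π: X → X/∼ sends μ ↦ [μ], ν ↦ [ν=ξ], ξ ↦ [ν=ξ].
For each subset V ⊆ X/∼, compute π^{-1}(V) ⊆ X and check whether π^{-1}(V) ∈ τ. V is open in τ_Q iff π^{-1}(V) ∈ τ.
  V = {}: π^{-1}(V) = ∅ ∈ τ ✓.
  V = {[μ]}: π^{-1}(V) = {μ} ∈ τ ✓.
  V = {[ν=ξ]}: π^{-1}(V) = {ν, ξ} ∈ τ ✓.
  V = {[μ], [ν=ξ]}: π^{-1}(V) = {μ, ν, ξ} ∈ τ ✓.
Open sets in the quotient: τ_Q = {{}, {[μ]}, {[ν=ξ]}, {[μ], [ν=ξ]}} (4 elements).


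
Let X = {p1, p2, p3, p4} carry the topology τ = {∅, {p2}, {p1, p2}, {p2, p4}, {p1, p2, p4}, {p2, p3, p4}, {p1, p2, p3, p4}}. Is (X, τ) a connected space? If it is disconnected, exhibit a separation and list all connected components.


(X, τ) is connected.

Find clopen sets (U ∈ τ with X ∖ U ∈ τ):
  U = ∅, X ∖ U = {p1, p2, p3, p4} — both open, so U is clopen.
  U = {p1, p2, p3, p4}, X ∖ U = ∅ — both open, so U is clopen.
Only trivial clopens (∅ and X) exist, so (X, τ) is connected.
Compute connected components by grouping points that agree on all clopens:
  component: {p1, p2, p3, p4}


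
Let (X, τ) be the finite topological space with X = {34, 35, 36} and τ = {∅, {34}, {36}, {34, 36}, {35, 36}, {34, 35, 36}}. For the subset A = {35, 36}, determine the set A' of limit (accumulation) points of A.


A' = {35}

For each x ∈ X, list the open sets U ∈ τ with x ∈ U, then check whether U ∩ (A ∖ {x}) ≠ ∅ for every such U.
  x = 34: open {34} ∋ x has {34} ∩ (A ∖ {34}) = ∅, so x is NOT a limit point.
  x = 35: opens ∋ x are {35, 36}, {34, 35, 36}; each meets A ∖ {35}, so x IS a limit point.
  x = 36: open {36} ∋ x has {36} ∩ (A ∖ {36}) = ∅, so x is NOT a limit point.
Collecting: A' = {35}.


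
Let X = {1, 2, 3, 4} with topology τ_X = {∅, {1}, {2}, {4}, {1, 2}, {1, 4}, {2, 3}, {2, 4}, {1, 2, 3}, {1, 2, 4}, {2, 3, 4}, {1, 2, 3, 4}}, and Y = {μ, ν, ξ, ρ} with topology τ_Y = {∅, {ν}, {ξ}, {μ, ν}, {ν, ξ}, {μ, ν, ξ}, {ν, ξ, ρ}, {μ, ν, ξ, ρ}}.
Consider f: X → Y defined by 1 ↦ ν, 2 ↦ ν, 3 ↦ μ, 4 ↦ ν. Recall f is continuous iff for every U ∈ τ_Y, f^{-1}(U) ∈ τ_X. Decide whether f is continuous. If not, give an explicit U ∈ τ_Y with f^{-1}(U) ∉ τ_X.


f IS continuous.

Compute f^{-1}(U) for each U ∈ τ_Y:
  U = ∅: f^{-1}(U) = ∅ ∈ τ_X ✓.
  U = {ν}: f^{-1}(U) = {1, 2, 4} ∈ τ_X ✓.
  U = {ξ}: f^{-1}(U) = ∅ ∈ τ_X ✓.
  U = {μ, ν}: f^{-1}(U) = {1, 2, 3, 4} ∈ τ_X ✓.
  U = {ν, ξ}: f^{-1}(U) = {1, 2, 4} ∈ τ_X ✓.
  U = {μ, ν, ξ}: f^{-1}(U) = {1, 2, 3, 4} ∈ τ_X ✓.
  U = {ν, ξ, ρ}: f^{-1}(U) = {1, 2, 4} ∈ τ_X ✓.
  U = {μ, ν, ξ, ρ}: f^{-1}(U) = {1, 2, 3, 4} ∈ τ_X ✓.
Every preimage lies in τ_X, so f IS continuous.


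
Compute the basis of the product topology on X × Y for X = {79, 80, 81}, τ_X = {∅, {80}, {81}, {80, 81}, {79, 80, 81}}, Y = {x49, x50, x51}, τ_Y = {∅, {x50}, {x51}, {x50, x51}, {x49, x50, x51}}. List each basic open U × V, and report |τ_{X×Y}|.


Basis B = {∅ × ∅, {80} × {x50}, {80} × {x51}, {81} × {x50}, {81} × {x51}, {80} × {x50, x51}, {80, 81} × {x50}, {80, 81} × {x51}, {81} × {x50, x51}, {79, 80, 81} × {x50}, {79, 80, 81} × {x51}, {80} × {x49, x50, x51}, {81} × {x49, x50, x51}, {80, 81} × {x50, x51}, {79, 80, 81} × {x50, x51}, {80, 81} × {x49, x50, x51}, {79, 80, 81} × {x49, x50, x51}}; |τ_{X×Y}| = 48.

Enumerate products U × V with U ∈ τ_X, V ∈ τ_Y (deduplicated):
  ∅ × ∅ = {} (∅)
  {80} × {x50} = {(80,x50)}
  {80} × {x51} = {(80,x51)}
  {81} × {x50} = {(81,x50)}
  {81} × {x51} = {(81,x51)}
  {80} × {x50, x51} = {(80,x50), (80,x51)}
  {80, 81} × {x50} = {(80,x50), (81,x50)}
  {80, 81} × {x51} = {(80,x51), (81,x51)}
  {81} × {x50, x51} = {(81,x50), (81,x51)}
  {79, 80, 81} × {x50} = {(79,x50), (80,x50), (81,x50)}
  {79, 80, 81} × {x51} = {(79,x51), (80,x51), (81,x51)}
  {80} × {x49, x50, x51} = {(80,x49), (80,x50), (80,x51)}
  {81} × {x49, x50, x51} = {(81,x49), (81,x50), (81,x51)}
  {80, 81} × {x50, x51} = {(80,x50), (80,x51), (81,x50), (81,x51)}
  {79, 80, 81} × {x50, x51} = {(79,x50), (79,x51), (80,x50), (80,x51), (81,x50), (81,x51)}
  {80, 81} × {x49, x50, x51} = {(80,x49), (80,x50), (80,x51), (81,x49), (81,x50), (81,x51)}
  {79, 80, 81} × {x49, x50, x51} = {(79,x49), (79,x50), (79,x51), (80,x49), (80,x50), (80,x51), (81,x49), (81,x50), (81,x51)}
These 17 distinct sets form the basis B.
Close under arbitrary unions to get τ_{X×Y}; counting gives |τ_{X×Y}| = 48.


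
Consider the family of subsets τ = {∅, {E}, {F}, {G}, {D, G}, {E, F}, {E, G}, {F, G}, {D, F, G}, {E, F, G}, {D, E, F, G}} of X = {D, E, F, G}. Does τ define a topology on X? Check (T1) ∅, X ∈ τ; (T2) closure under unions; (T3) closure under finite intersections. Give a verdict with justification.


τ is NOT a topology on X.

Axiom (T1): ∅ ∈ τ? Yes; X ∈ τ? Yes.
Axiom (T2/T3): check pairwise unions and intersections of members of τ.
Counterexample for (T2): {E} ∪ {D, G} = {D, E, G} ∉ τ. Therefore τ is NOT a topology.


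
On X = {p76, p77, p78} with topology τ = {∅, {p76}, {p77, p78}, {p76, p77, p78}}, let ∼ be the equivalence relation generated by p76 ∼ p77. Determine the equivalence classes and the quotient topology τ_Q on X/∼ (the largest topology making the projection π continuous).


X/∼ = {[p76=p77], [p78]}; |τ_Q| = 2.

Equivalence classes: [p76=p77], [p78].
Quotient map π: X → X/∼ sends p76 ↦ [p76=p77], p77 ↦ [p76=p77], p78 ↦ [p78].
For each subset V ⊆ X/∼, compute π^{-1}(V) ⊆ X and check whether π^{-1}(V) ∈ τ. V is open in τ_Q iff π^{-1}(V) ∈ τ.
  V = {}: π^{-1}(V) = ∅ ∈ τ ✓.
  V = {[p76=p77]}: π^{-1}(V) = {p76, p77} ∉ τ ✗.
  V = {[p78]}: π^{-1}(V) = {p78} ∉ τ ✗.
  V = {[p76=p77], [p78]}: π^{-1}(V) = {p76, p77, p78} ∈ τ ✓.
Open sets in the quotient: τ_Q = {{}, {[p76=p77], [p78]}} (2 elements).


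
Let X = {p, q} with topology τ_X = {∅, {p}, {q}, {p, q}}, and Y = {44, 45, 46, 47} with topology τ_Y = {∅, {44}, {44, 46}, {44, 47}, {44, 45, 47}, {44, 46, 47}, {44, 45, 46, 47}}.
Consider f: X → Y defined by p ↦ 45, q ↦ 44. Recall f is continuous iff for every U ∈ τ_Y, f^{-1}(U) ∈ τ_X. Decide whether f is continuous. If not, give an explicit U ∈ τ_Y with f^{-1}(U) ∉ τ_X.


f IS continuous.

Compute f^{-1}(U) for each U ∈ τ_Y:
  U = ∅: f^{-1}(U) = ∅ ∈ τ_X ✓.
  U = {44}: f^{-1}(U) = {q} ∈ τ_X ✓.
  U = {44, 46}: f^{-1}(U) = {q} ∈ τ_X ✓.
  U = {44, 47}: f^{-1}(U) = {q} ∈ τ_X ✓.
  U = {44, 45, 47}: f^{-1}(U) = {p, q} ∈ τ_X ✓.
  U = {44, 46, 47}: f^{-1}(U) = {q} ∈ τ_X ✓.
  U = {44, 45, 46, 47}: f^{-1}(U) = {p, q} ∈ τ_X ✓.
Every preimage lies in τ_X, so f IS continuous.


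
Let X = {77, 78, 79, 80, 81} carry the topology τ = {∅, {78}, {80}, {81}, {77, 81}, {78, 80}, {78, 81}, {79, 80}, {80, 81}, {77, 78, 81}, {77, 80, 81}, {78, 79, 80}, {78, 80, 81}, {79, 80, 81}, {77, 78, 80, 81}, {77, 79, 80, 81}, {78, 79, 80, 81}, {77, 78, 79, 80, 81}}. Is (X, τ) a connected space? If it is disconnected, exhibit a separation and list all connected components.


(X, τ) is disconnected; components = [{78}, {77, 81}, {79, 80}].

Find clopen sets (U ∈ τ with X ∖ U ∈ τ):
  U = ∅, X ∖ U = {77, 78, 79, 80, 81} — both open, so U is clopen.
  U = {78}, X ∖ U = {77, 79, 80, 81} — both open, so U is clopen.
  U = {77, 81}, X ∖ U = {78, 79, 80} — both open, so U is clopen.
  U = {79, 80}, X ∖ U = {77, 78, 81} — both open, so U is clopen.
  U = {77, 78, 81}, X ∖ U = {79, 80} — both open, so U is clopen.
  U = {78, 79, 80}, X ∖ U = {77, 81} — both open, so U is clopen.
  U = {77, 79, 80, 81}, X ∖ U = {78} — both open, so U is clopen.
  U = {77, 78, 79, 80, 81}, X ∖ U = ∅ — both open, so U is clopen.
Nontrivial clopen(s) exist: e.g. {77, 78, 81}. So (X, τ) is disconnected.
Compute connected components by grouping points that agree on all clopens:
  component: {78}
  component: {77, 81}
  component: {79, 80}


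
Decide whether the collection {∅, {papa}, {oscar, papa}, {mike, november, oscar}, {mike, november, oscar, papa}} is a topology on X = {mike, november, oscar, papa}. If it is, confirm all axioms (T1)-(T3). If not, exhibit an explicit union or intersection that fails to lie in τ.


τ is NOT a topology on X.

Axiom (T1): ∅ ∈ τ? Yes; X ∈ τ? Yes.
Axiom (T2/T3): check pairwise unions and intersections of members of τ.
Counterexample for (T3): {oscar, papa} ∩ {mike, november, oscar} = {oscar} ∉ τ. Therefore τ is NOT a topology.


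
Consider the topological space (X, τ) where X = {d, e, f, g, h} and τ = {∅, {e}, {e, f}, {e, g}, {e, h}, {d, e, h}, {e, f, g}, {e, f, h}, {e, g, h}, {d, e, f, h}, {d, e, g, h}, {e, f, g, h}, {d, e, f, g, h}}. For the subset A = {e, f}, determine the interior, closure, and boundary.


int(A) = {e, f}, cl(A) = {d, e, f, g, h}, ∂A = {d, g, h}.

Closed sets in (X, τ) are complements of opens:
  closed(X, τ) = {∅, {d}, {f}, {g}, {d, f}, {d, g}, {d, h}, {f, g}, {d, f, g}, {d, f, h}, {d, g, h}, {d, f, g, h}, {d, e, f, g, h}}.
int(A) = ⋃ {U ∈ τ : U ⊆ A}. Opens contained in A: ∅, {e}, {e, f}.
Taking the union of these: int(A) = {e, f}.
cl(A) = ⋂ {C closed : A ⊆ C}. Closed sets containing A: {d, e, f, g, h}.
Intersecting these: cl(A) = {d, e, f, g, h}.
∂A = cl(A) ∖ int(A) = {d, e, f, g, h} ∖ {e, f} = {d, g, h}.


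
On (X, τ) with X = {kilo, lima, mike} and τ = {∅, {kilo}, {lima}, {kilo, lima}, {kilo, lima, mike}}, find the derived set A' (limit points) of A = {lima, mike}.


A' = {mike}

For each x ∈ X, list the open sets U ∈ τ with x ∈ U, then check whether U ∩ (A ∖ {x}) ≠ ∅ for every such U.
  x = kilo: open {kilo} ∋ x has {kilo} ∩ (A ∖ {kilo}) = ∅, so x is NOT a limit point.
  x = lima: open {lima} ∋ x has {lima} ∩ (A ∖ {lima}) = ∅, so x is NOT a limit point.
  x = mike: opens ∋ x are {kilo, lima, mike}; each meets A ∖ {mike}, so x IS a limit point.
Collecting: A' = {mike}.


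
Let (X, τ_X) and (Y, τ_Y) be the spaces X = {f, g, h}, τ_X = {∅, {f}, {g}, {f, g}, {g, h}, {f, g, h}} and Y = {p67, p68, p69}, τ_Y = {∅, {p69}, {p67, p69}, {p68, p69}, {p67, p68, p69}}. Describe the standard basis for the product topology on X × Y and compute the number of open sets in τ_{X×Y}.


Basis B = {∅ × ∅, {f} × {p69}, {g} × {p69}, {f} × {p67, p69}, {f} × {p68, p69}, {f, g} × {p69}, {g} × {p67, p69}, {g} × {p68, p69}, {g, h} × {p69}, {f} × {p67, p68, p69}, {f, g, h} × {p69}, {g} × {p67, p68, p69}, {f, g} × {p67, p69}, {f, g} × {p68, p69}, {g, h} × {p67, p69}, {g, h} × {p68, p69}, {f, g} × {p67, p68, p69}, {f, g, h} × {p67, p69}, {f, g, h} × {p68, p69}, {g, h} × {p67, p68, p69}, {f, g, h} × {p67, p68, p69}}; |τ_{X×Y}| = 70.

Enumerate products U × V with U ∈ τ_X, V ∈ τ_Y (deduplicated):
  ∅ × ∅ = {} (∅)
  {f} × {p69} = {(f,p69)}
  {g} × {p69} = {(g,p69)}
  {f} × {p67, p69} = {(f,p67), (f,p69)}
  {f} × {p68, p69} = {(f,p68), (f,p69)}
  {f, g} × {p69} = {(f,p69), (g,p69)}
  {g} × {p67, p69} = {(g,p67), (g,p69)}
  {g} × {p68, p69} = {(g,p68), (g,p69)}
  {g, h} × {p69} = {(g,p69), (h,p69)}
  {f} × {p67, p68, p69} = {(f,p67), (f,p68), (f,p69)}
  {f, g, h} × {p69} = {(f,p69), (g,p69), (h,p69)}
  {g} × {p67, p68, p69} = {(g,p67), (g,p68), (g,p69)}
  {f, g} × {p67, p69} = {(f,p67), (f,p69), (g,p67), (g,p69)}
  {f, g} × {p68, p69} = {(f,p68), (f,p69), (g,p68), (g,p69)}
  {g, h} × {p67, p69} = {(g,p67), (g,p69), (h,p67), (h,p69)}
  {g, h} × {p68, p69} = {(g,p68), (g,p69), (h,p68), (h,p69)}
  {f, g} × {p67, p68, p69} = {(f,p67), (f,p68), (f,p69), (g,p67), (g,p68), (g,p69)}
  {f, g, h} × {p67, p69} = {(f,p67), (f,p69), (g,p67), (g,p69), (h,p67), (h,p69)}
  {f, g, h} × {p68, p69} = {(f,p68), (f,p69), (g,p68), (g,p69), (h,p68), (h,p69)}
  {g, h} × {p67, p68, p69} = {(g,p67), (g,p68), (g,p69), (h,p67), (h,p68), (h,p69)}
  {f, g, h} × {p67, p68, p69} = {(f,p67), (f,p68), (f,p69), (g,p67), (g,p68), (g,p69), (h,p67), (h,p68), (h,p69)}
These 21 distinct sets form the basis B.
Close under arbitrary unions to get τ_{X×Y}; counting gives |τ_{X×Y}| = 70.


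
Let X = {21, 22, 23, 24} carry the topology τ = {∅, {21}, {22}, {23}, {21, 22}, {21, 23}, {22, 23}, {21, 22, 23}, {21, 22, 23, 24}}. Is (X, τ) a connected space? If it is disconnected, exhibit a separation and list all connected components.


(X, τ) is connected.

Find clopen sets (U ∈ τ with X ∖ U ∈ τ):
  U = ∅, X ∖ U = {21, 22, 23, 24} — both open, so U is clopen.
  U = {21, 22, 23, 24}, X ∖ U = ∅ — both open, so U is clopen.
Only trivial clopens (∅ and X) exist, so (X, τ) is connected.
Compute connected components by grouping points that agree on all clopens:
  component: {21, 22, 23, 24}


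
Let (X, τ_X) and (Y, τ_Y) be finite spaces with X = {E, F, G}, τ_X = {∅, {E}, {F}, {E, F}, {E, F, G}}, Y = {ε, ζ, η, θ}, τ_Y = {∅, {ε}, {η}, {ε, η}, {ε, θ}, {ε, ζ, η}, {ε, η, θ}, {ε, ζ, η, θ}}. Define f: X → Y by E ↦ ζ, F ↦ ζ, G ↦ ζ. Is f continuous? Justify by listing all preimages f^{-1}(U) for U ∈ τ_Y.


f IS continuous.

Compute f^{-1}(U) for each U ∈ τ_Y:
  U = ∅: f^{-1}(U) = ∅ ∈ τ_X ✓.
  U = {ε}: f^{-1}(U) = ∅ ∈ τ_X ✓.
  U = {η}: f^{-1}(U) = ∅ ∈ τ_X ✓.
  U = {ε, η}: f^{-1}(U) = ∅ ∈ τ_X ✓.
  U = {ε, θ}: f^{-1}(U) = ∅ ∈ τ_X ✓.
  U = {ε, ζ, η}: f^{-1}(U) = {E, F, G} ∈ τ_X ✓.
  U = {ε, η, θ}: f^{-1}(U) = ∅ ∈ τ_X ✓.
  U = {ε, ζ, η, θ}: f^{-1}(U) = {E, F, G} ∈ τ_X ✓.
Every preimage lies in τ_X, so f IS continuous.


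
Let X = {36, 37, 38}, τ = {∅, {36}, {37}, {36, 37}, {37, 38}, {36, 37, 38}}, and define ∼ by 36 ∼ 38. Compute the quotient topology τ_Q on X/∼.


X/∼ = {[36=38], [37]}; |τ_Q| = 3.

Equivalence classes: [36=38], [37].
Quotient map π: X → X/∼ sends 36 ↦ [36=38], 37 ↦ [37], 38 ↦ [36=38].
For each subset V ⊆ X/∼, compute π^{-1}(V) ⊆ X and check whether π^{-1}(V) ∈ τ. V is open in τ_Q iff π^{-1}(V) ∈ τ.
  V = {}: π^{-1}(V) = ∅ ∈ τ ✓.
  V = {[36=38]}: π^{-1}(V) = {36, 38} ∉ τ ✗.
  V = {[37]}: π^{-1}(V) = {37} ∈ τ ✓.
  V = {[36=38], [37]}: π^{-1}(V) = {36, 37, 38} ∈ τ ✓.
Open sets in the quotient: τ_Q = {{}, {[37]}, {[36=38], [37]}} (3 elements).


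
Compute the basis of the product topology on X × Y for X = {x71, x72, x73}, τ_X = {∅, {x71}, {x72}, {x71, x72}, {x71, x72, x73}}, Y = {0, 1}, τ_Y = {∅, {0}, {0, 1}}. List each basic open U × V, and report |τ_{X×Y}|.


Basis B = {∅ × ∅, {x71} × {0}, {x72} × {0}, {x71} × {0, 1}, {x71, x72} × {0}, {x72} × {0, 1}, {x71, x72, x73} × {0}, {x71, x72} × {0, 1}, {x71, x72, x73} × {0, 1}}; |τ_{X×Y}| = 14.

Enumerate products U × V with U ∈ τ_X, V ∈ τ_Y (deduplicated):
  ∅ × ∅ = {} (∅)
  {x71} × {0} = {(x71,0)}
  {x72} × {0} = {(x72,0)}
  {x71} × {0, 1} = {(x71,0), (x71,1)}
  {x71, x72} × {0} = {(x71,0), (x72,0)}
  {x72} × {0, 1} = {(x72,0), (x72,1)}
  {x71, x72, x73} × {0} = {(x71,0), (x72,0), (x73,0)}
  {x71, x72} × {0, 1} = {(x71,0), (x71,1), (x72,0), (x72,1)}
  {x71, x72, x73} × {0, 1} = {(x71,0), (x71,1), (x72,0), (x72,1), (x73,0), (x73,1)}
These 9 distinct sets form the basis B.
Close under arbitrary unions to get τ_{X×Y}; counting gives |τ_{X×Y}| = 14.


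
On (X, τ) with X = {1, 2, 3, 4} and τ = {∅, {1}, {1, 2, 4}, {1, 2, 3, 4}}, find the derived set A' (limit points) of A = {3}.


A' = ∅

For each x ∈ X, list the open sets U ∈ τ with x ∈ U, then check whether U ∩ (A ∖ {x}) ≠ ∅ for every such U.
  x = 1: open {1} ∋ x has {1} ∩ (A ∖ {1}) = ∅, so x is NOT a limit point.
  x = 2: open {1, 2, 4} ∋ x has {1, 2, 4} ∩ (A ∖ {2}) = ∅, so x is NOT a limit point.
  x = 3: open {1, 2, 3, 4} ∋ x has {1, 2, 3, 4} ∩ (A ∖ {3}) = ∅, so x is NOT a limit point.
  x = 4: open {1, 2, 4} ∋ x has {1, 2, 4} ∩ (A ∖ {4}) = ∅, so x is NOT a limit point.
Collecting: A' = ∅.


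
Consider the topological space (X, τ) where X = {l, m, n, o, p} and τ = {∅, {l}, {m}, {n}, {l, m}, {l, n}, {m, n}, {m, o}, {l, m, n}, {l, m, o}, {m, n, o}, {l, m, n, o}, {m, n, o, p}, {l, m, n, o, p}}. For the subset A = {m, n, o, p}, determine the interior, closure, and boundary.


int(A) = {m, n, o, p}, cl(A) = {m, n, o, p}, ∂A = ∅.

Closed sets in (X, τ) are complements of opens:
  closed(X, τ) = {∅, {l}, {p}, {l, p}, {n, p}, {o, p}, {l, n, p}, {l, o, p}, {m, o, p}, {n, o, p}, {l, m, o, p}, {l, n, o, p}, {m, n, o, p}, {l, m, n, o, p}}.
int(A) = ⋃ {U ∈ τ : U ⊆ A}. Opens contained in A: ∅, {m}, {n}, {m, n}, {m, o}, {m, n, o}, {m, n, o, p}.
Taking the union of these: int(A) = {m, n, o, p}.
cl(A) = ⋂ {C closed : A ⊆ C}. Closed sets containing A: {m, n, o, p}, {l, m, n, o, p}.
Intersecting these: cl(A) = {m, n, o, p}.
∂A = cl(A) ∖ int(A) = {m, n, o, p} ∖ {m, n, o, p} = ∅.
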